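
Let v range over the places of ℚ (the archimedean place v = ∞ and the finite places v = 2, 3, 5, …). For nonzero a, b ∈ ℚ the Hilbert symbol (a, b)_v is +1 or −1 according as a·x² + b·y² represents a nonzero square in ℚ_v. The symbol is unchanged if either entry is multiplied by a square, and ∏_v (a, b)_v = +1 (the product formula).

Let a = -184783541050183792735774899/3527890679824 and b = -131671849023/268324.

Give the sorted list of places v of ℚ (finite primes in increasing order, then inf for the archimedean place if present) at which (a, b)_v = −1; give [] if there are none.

[3, inf]

(a, b) ≡ (-236379, -18183) mod (ℚ^×)²; places V = {2, 3, 7, 11, 13, 19, 23, 29, 37, ∞}.
(a,b)_7: α=-6, u≡1; β=-2, v≡3 (mod 7); (1|7)=+1, (3|7)=-1; sign (−1)^0·+1^-2·-1^-6 = +1.
(a,b)_11: α=3, u≡3; β=1, v≡7 (mod 11); (3|11)=+1, (7|11)=-1; sign (−1)^1·+1^1·-1^3 = +1.
(a,b)_2: α=-4, β=-2; u≡5, v≡1 (mod 8); ε(u)ε(v)=0·0, αω(v)=-4·0, βω(u)=-2·1; sum ≡ 0  ⇒  +1.
(a,b)_19: α=1, u≡9; β=1, v≡3 (mod 19); (9|19)=+1, (3|19)=-1; sign (−1)^1·+1^1·-1^1 = +1.
(a,b)_3: α=15, u≡2; β=5, v≡2 (mod 3); (2|3)=-1, (2|3)=-1; sign (−1)^1·-1^5·-1^15 = -1.
(a,b)_∞: sgn(-236379)=−, sgn(-18183)=−, so -1.
(a,b)_23: α=4, u≡20; β=2, v≡22 (mod 23); (20|23)=-1, (22|23)=-1; sign (−1)^0·-1^2·-1^4 = +1.
(a,b)_29: α=1, u≡18; β=1, v≡3 (mod 29); (18|29)=-1, (3|29)=-1; sign (−1)^0·-1^1·-1^1 = +1.
(a,b)_13: α=7, u≡4; β=2, v≡1 (mod 13); (4|13)=+1, (1|13)=+1; sign (−1)^0·+1^2·+1^7 = +1.
(a,b)_37: α=-4, u≡6; β=-2, v≡16 (mod 37); (6|37)=-1, (16|37)=+1; sign (−1)^0·-1^-2·+1^-4 = +1.
Ram(-236379, -18183) = {3, ∞}; no ℚ_3-point on the conic.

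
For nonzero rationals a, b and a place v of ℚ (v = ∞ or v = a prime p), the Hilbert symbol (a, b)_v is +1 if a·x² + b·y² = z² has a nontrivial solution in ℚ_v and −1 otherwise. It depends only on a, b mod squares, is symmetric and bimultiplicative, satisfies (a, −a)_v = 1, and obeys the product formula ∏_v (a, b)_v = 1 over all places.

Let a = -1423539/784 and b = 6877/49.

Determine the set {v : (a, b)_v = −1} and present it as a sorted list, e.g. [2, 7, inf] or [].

[]

Mod squares: a ≡ -299, b ≡ 13. Check v ∈ {∞, 2, 3, 7, 13, 23}.
v=7: a=7^-2·(≡1), b=7^-2·(≡3) mod 7; (1|7)=+1, (3|7)=-1; (−1)^{-2·-2·3}·(+1)^-2·(-1)^-2 = +1.
v=3: a=3^2·(≡1), b=3^0·(≡1) mod 3; (1|3)=+1, (1|3)=+1; (−1)^{2·0·1}·(+1)^0·(+1)^2 = +1.
v=13: a=13^1·(≡12), b=13^1·(≡10) mod 13; (12|13)=+1, (10|13)=+1; (−1)^{1·1·6}·(+1)^1·(+1)^1 = +1.
v=23: a=23^3·(≡22), b=23^2·(≡12) mod 23; (22|23)=-1, (12|23)=+1; (−1)^{3·2·11}·(-1)^2·(+1)^3 = +1.
v=2: v_2(a)=-4, v_2(b)=0; units ≡ 5, 5 (mod 8); ε·ε+αω+βω = 0·0+-4·1+0·1 ≡ 0  ⇒  (a,b)_2 = +1.
v=∞: -299 < 0 and 13 > 0  ⇒  (a,b)_∞ = +1.
Ram(a, b) = ∅: the form -299·x² + 13·y² − z² is isotropic over every ℚ_v, so by Hasse–Minkowski it is isotropic over ℚ.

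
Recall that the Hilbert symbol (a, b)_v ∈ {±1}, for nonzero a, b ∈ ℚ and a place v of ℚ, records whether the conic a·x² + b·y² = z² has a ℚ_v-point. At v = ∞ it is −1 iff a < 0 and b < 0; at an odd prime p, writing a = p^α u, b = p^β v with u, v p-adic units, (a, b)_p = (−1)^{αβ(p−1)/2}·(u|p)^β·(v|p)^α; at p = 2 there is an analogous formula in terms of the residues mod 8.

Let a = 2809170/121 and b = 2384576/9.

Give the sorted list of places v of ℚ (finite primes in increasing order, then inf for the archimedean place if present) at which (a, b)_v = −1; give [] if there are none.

[2, 37]

(a, b) ≡ (130, 37259) mod (ℚ^×)²; places V = {2, 3, 5, 7, 11, 13, 19, 37, 53, ∞}.
(a,b)_3: α=2, u≡1; β=-2, v≡2 (mod 3); (1|3)=+1, (2|3)=-1; sign (−1)^0·+1^-2·-1^2 = +1.
(a,b)_13: α=1, u≡1; β=0, v≡10 (mod 13); (1|13)=+1, (10|13)=+1; sign (−1)^0·+1^0·+1^1 = +1.
(a,b)_∞: sgn(130)=+, sgn(37259)=+, so +1.
(a,b)_53: α=0, u≡29; β=1, v≡23 (mod 53); (29|53)=+1, (23|53)=-1; sign (−1)^0·+1^1·-1^0 = +1.
(a,b)_7: α=4, u≡4; β=0, v≡6 (mod 7); (4|7)=+1, (6|7)=-1; sign (−1)^0·+1^0·-1^4 = +1.
(a,b)_19: α=0, u≡11; β=1, v≡1 (mod 19); (11|19)=+1, (1|19)=+1; sign (−1)^0·+1^1·+1^0 = +1.
(a,b)_2: α=1, β=6; u≡1, v≡3 (mod 8); ε(u)ε(v)=0·1, αω(v)=1·1, βω(u)=6·0; sum ≡ 1  ⇒  -1.
(a,b)_5: α=1, u≡4; β=0, v≡4 (mod 5); (4|5)=+1, (4|5)=+1; sign (−1)^0·+1^0·+1^1 = +1.
(a,b)_11: α=-2, u≡1; β=0, v≡2 (mod 11); (1|11)=+1, (2|11)=-1; sign (−1)^0·+1^0·-1^-2 = +1.
(a,b)_37: α=0, u≡13; β=1, v≡24 (mod 37); (13|37)=-1, (24|37)=-1; sign (−1)^0·-1^1·-1^0 = -1.
(130, 37259 / ℚ) ramifies at {2, 37}: a division algebra.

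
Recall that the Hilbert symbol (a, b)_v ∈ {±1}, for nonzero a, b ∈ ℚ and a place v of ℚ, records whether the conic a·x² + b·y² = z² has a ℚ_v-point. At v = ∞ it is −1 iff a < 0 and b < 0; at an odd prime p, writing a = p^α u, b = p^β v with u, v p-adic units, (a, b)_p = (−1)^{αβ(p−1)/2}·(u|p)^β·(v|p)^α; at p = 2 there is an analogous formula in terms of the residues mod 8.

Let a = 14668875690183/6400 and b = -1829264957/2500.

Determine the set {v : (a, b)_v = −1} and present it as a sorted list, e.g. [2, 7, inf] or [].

(a, b) ≡ (119064583, -10824053) mod (ℚ^×)²; places V = {2, 3, 5, 11, 13, 17, 19, 23, 31, 47, ∞}.
(a,b)_47: α=1, u≡16; β=1, v≡24 (mod 47); (16|47)=+1, (24|47)=+1; sign (−1)^1·+1^1·+1^1 = -1.
(a,b)_∞: sgn(119064583)=+, sgn(-10824053)=−, so +1.
(a,b)_11: α=1, u≡1; β=0, v≡10 (mod 11); (1|11)=+1, (10|11)=-1; sign (−1)^0·+1^0·-1^1 = -1.
(a,b)_3: α=6, u≡1; β=0, v≡1 (mod 3); (1|3)=+1, (1|3)=+1; sign (−1)^0·+1^0·+1^6 = +1.
(a,b)_31: α=1, u≡24; β=1, v≡24 (mod 31); (24|31)=-1, (24|31)=-1; sign (−1)^1·-1^1·-1^1 = -1.
(a,b)_23: α=1, u≡22; β=1, v≡19 (mod 23); (22|23)=-1, (19|23)=-1; sign (−1)^1·-1^1·-1^1 = -1.
(a,b)_17: α=1, u≡5; β=1, v≡8 (mod 17); (5|17)=-1, (8|17)=+1; sign (−1)^0·-1^1·+1^1 = -1.
(a,b)_19: α=1, u≡13; β=1, v≡7 (mod 19); (13|19)=-1, (7|19)=+1; sign (−1)^1·-1^1·+1^1 = +1.
(a,b)_13: α=2, u≡10; β=2, v≡5 (mod 13); (10|13)=+1, (5|13)=-1; sign (−1)^0·+1^2·-1^2 = +1.
(a,b)_5: α=-2, u≡3; β=-4, v≡2 (mod 5); (3|5)=-1, (2|5)=-1; sign (−1)^0·-1^-4·-1^-2 = +1.
(a,b)_2: α=-8, β=-2; u≡7, v≡3 (mod 8); ε(u)ε(v)=1·1, αω(v)=-8·1, βω(u)=-2·0; sum ≡ 1  ⇒  -1.
(119064583, -10824053 / ℚ) ramifies at {2, 11, 17, 23, 31, 47}: a division algebra.

[2, 11, 17, 23, 31, 47]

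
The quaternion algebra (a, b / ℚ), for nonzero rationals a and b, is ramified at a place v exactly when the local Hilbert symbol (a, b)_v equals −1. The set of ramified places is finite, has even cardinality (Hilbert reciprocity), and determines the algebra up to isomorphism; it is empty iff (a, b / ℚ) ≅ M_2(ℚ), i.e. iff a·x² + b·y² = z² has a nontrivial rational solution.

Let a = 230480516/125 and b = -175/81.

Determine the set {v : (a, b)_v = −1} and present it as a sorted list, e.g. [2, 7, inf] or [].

(a, b) ≡ (5879605, -7) mod (ℚ^×)²; places V = {2, 3, 5, 7, 23, 29, 41, 43, ∞}.
(a,b)_23: α=1, u≡16; β=0, v≡18 (mod 23); (16|23)=+1, (18|23)=+1; sign (−1)^0·+1^0·+1^1 = +1.
(a,b)_∞: sgn(5879605)=+, sgn(-7)=−, so +1.
(a,b)_2: α=2, β=0; u≡5, v≡1 (mod 8); ε(u)ε(v)=0·0, αω(v)=2·0, βω(u)=0·1; sum ≡ 0  ⇒  +1.
(a,b)_41: α=1, u≡24; β=0, v≡11 (mod 41); (24|41)=-1, (11|41)=-1; sign (−1)^0·-1^0·-1^1 = -1.
(a,b)_43: α=1, u≡6; β=0, v≡35 (mod 43); (6|43)=+1, (35|43)=+1; sign (−1)^0·+1^0·+1^1 = +1.
(a,b)_5: α=-3, u≡1; β=2, v≡3 (mod 5); (1|5)=+1, (3|5)=-1; sign (−1)^0·+1^2·-1^-3 = -1.
(a,b)_7: α=2, u≡1; β=1, v≡6 (mod 7); (1|7)=+1, (6|7)=-1; sign (−1)^0·+1^1·-1^2 = +1.
(a,b)_29: α=1, u≡1; β=0, v≡5 (mod 29); (1|29)=+1, (5|29)=+1; sign (−1)^0·+1^0·+1^1 = +1.
(a,b)_3: α=0, u≡1; β=-4, v≡2 (mod 3); (1|3)=+1, (2|3)=-1; sign (−1)^0·+1^-4·-1^0 = +1.
Ram(5879605, -7) = {5, 41}; no ℚ_5-point on the conic.

[5, 41]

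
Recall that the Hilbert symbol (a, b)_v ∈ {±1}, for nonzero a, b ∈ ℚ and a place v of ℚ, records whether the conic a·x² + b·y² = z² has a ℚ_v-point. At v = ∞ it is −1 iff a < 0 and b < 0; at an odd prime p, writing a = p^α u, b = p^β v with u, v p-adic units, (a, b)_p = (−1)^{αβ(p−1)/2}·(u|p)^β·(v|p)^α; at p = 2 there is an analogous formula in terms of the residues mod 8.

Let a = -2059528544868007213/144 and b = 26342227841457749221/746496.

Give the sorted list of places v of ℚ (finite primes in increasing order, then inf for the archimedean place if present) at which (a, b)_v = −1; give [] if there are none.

[17, 19]

Mod squares: a ≡ -10023013, b ≡ 3774901. Check v ∈ {∞, 2, 3, 7, 11, 13, 17, 19, 29, 31}.
v=∞: -10023013 < 0 and 3774901 > 0  ⇒  (a,b)_∞ = +1.
v=7: a=7^5·(≡6), b=7^4·(≡4) mod 7; (6|7)=-1, (4|7)=+1; (−1)^{5·4·3}·(-1)^4·(+1)^5 = +1.
v=2: v_2(a)=-4, v_2(b)=-10; units ≡ 3, 5 (mod 8); ε·ε+αω+βω = 1·0+-4·1+-10·1 ≡ 0  ⇒  (a,b)_2 = +1.
v=3: a=3^-2·(≡2), b=3^-6·(≡1) mod 3; (2|3)=-1, (1|3)=+1; (−1)^{-2·-6·1}·(-1)^-6·(+1)^-2 = +1.
v=19: a=19^1·(≡10), b=19^1·(≡14) mod 19; (10|19)=-1, (14|19)=-1; (−1)^{1·1·9}·(-1)^1·(-1)^1 = -1.
v=13: a=13^1·(≡12), b=13^5·(≡3) mod 13; (12|13)=+1, (3|13)=+1; (−1)^{1·5·6}·(+1)^5·(+1)^1 = +1.
v=29: a=29^4·(≡25), b=29^3·(≡18) mod 29; (25|29)=+1, (18|29)=-1; (−1)^{4·3·14}·(+1)^3·(-1)^4 = +1.
v=31: a=31^1·(≡19), b=31^1·(≡26) mod 31; (19|31)=+1, (26|31)=-1; (−1)^{1·1·15}·(+1)^1·(-1)^1 = +1.
v=17: a=17^1·(≡14), b=17^1·(≡8) mod 17; (14|17)=-1, (8|17)=+1; (−1)^{1·1·8}·(-1)^1·(+1)^1 = -1.
v=11: a=11^3·(≡7), b=11^2·(≡5) mod 11; (7|11)=-1, (5|11)=+1; (−1)^{3·2·5}·(-1)^2·(+1)^3 = +1.
Ram(-10023013, 3774901) = {17, 19}; no ℚ_17-point on the conic.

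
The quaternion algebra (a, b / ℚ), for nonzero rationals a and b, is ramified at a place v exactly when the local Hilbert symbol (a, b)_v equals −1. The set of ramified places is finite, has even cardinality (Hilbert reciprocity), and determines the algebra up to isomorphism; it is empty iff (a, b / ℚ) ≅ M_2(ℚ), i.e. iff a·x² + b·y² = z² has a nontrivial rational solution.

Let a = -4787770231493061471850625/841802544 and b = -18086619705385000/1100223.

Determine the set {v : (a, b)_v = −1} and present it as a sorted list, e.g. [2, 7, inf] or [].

(a, b) ≡ (-2561251, -5068923398) mod (ℚ^×)²; places V = {2, 3, 5, 7, 11, 17, 19, 29, 31, 37, 41, 47, ∞}.
(a,b)_19: α=2, u≡7; β=1, v≡10 (mod 19); (7|19)=+1, (10|19)=-1; sign (−1)^0·+1^1·-1^2 = +1.
(a,b)_7: α=3, u≡4; β=3, v≡5 (mod 7); (4|7)=+1, (5|7)=-1; sign (−1)^1·+1^3·-1^3 = +1.
(a,b)_41: α=2, u≡29; β=1, v≡29 (mod 41); (29|41)=-1, (29|41)=-1; sign (−1)^0·-1^1·-1^2 = -1.
(a,b)_2: α=-4, β=3; u≡5, v≡5 (mod 8); ε(u)ε(v)=0·0, αω(v)=-4·1, βω(u)=3·1; sum ≡ 1  ⇒  -1.
(a,b)_31: α=3, u≡19; β=1, v≡23 (mod 31); (19|31)=+1, (23|31)=-1; sign (−1)^1·+1^1·-1^3 = +1.
(a,b)_11: α=-1, u≡8; β=1, v≡1 (mod 11); (8|11)=-1, (1|11)=+1; sign (−1)^1·-1^1·+1^-1 = +1.
(a,b)_37: α=3, u≡34; β=2, v≡33 (mod 37); (34|37)=+1, (33|37)=+1; sign (−1)^0·+1^2·+1^3 = +1.
(a,b)_29: α=3, u≡15; β=1, v≡16 (mod 29); (15|29)=-1, (16|29)=+1; sign (−1)^0·-1^1·+1^3 = -1.
(a,b)_5: α=4, u≡1; β=4, v≡3 (mod 5); (1|5)=+1, (3|5)=-1; sign (−1)^0·+1^4·-1^4 = +1.
(a,b)_∞: sgn(-2561251)=−, sgn(-5068923398)=−, so -1.
(a,b)_47: α=0, u≡7; β=-1, v≡42 (mod 47); (7|47)=+1, (42|47)=+1; sign (−1)^0·+1^-1·+1^0 = +1.
(a,b)_3: α=-14, u≡2; β=-4, v≡1 (mod 3); (2|3)=-1, (1|3)=+1; sign (−1)^0·-1^-4·+1^-14 = +1.
(a,b)_17: α=0, u≡11; β=-2, v≡11 (mod 17); (11|17)=-1, (11|17)=-1; sign (−1)^0·-1^-2·-1^0 = +1.
Ram(-2561251, -5068923398) = {2, 29, 41, ∞}; no ℚ_2-point on the conic.

[2, 29, 41, inf]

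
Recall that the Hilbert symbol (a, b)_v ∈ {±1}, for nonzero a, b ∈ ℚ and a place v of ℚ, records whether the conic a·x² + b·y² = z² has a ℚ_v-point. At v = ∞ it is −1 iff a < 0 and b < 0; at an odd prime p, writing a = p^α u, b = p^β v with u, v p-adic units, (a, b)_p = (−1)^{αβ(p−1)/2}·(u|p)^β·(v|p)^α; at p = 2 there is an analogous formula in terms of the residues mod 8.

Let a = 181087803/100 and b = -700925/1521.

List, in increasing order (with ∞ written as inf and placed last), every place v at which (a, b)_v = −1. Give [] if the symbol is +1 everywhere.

[2, 53]

Mod squares: a ≡ 7163, b ≡ -53. Check v ∈ {∞, 2, 3, 5, 13, 19, 23, 29, 53}.
v=23: a=23^0·(≡5), b=23^2·(≡3) mod 23; (5|23)=-1, (3|23)=+1; (−1)^{0·2·11}·(-1)^2·(+1)^0 = +1.
v=53: a=53^2·(≡41), b=53^1·(≡15) mod 53; (41|53)=-1, (15|53)=+1; (−1)^{2·1·26}·(-1)^1·(+1)^2 = -1.
v=5: a=5^-2·(≡2), b=5^2·(≡3) mod 5; (2|5)=-1, (3|5)=-1; (−1)^{-2·2·2}·(-1)^2·(-1)^-2 = +1.
v=29: a=29^1·(≡12), b=29^0·(≡16) mod 29; (12|29)=-1, (16|29)=+1; (−1)^{1·0·14}·(-1)^0·(+1)^1 = +1.
v=∞: 7163 > 0 and -53 < 0  ⇒  (a,b)_∞ = +1.
v=2: v_2(a)=-2, v_2(b)=0; units ≡ 3, 3 (mod 8); ε·ε+αω+βω = 1·1+-2·1+0·1 ≡ 1  ⇒  (a,b)_2 = -1.
v=19: a=19^1·(≡1), b=19^0·(≡4) mod 19; (1|19)=+1, (4|19)=+1; (−1)^{1·0·9}·(+1)^0·(+1)^1 = +1.
v=3: a=3^2·(≡2), b=3^-2·(≡1) mod 3; (2|3)=-1, (1|3)=+1; (−1)^{2·-2·1}·(-1)^-2·(+1)^2 = +1.
v=13: a=13^1·(≡5), b=13^-2·(≡1) mod 13; (5|13)=-1, (1|13)=+1; (−1)^{1·-2·6}·(-1)^-2·(+1)^1 = +1.
Ram(7163, -53) = {2, 53}; no ℚ_2-point on the conic.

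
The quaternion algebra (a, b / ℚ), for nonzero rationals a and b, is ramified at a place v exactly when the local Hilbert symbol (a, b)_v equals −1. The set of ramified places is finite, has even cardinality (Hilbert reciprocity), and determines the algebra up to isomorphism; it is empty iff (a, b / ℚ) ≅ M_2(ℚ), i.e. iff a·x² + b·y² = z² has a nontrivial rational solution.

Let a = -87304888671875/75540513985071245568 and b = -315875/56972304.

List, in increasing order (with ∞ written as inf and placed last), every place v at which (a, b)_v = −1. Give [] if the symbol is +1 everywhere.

[5, inf]

Mod squares: a ≡ -595, b ≡ -35. Check v ∈ {∞, 2, 3, 5, 7, 17, 19, 37}.
v=7: a=7^3·(≡3), b=7^1·(≡1) mod 7; (3|7)=-1, (1|7)=+1; (−1)^{3·1·3}·(-1)^1·(+1)^3 = +1.
v=17: a=17^-5·(≡13), b=17^-2·(≡9) mod 17; (13|17)=+1, (9|17)=+1; (−1)^{-5·-2·8}·(+1)^-2·(+1)^-5 = +1.
v=19: a=19^4·(≡14), b=19^2·(≡3) mod 19; (14|19)=-1, (3|19)=-1; (−1)^{4·2·9}·(-1)^2·(-1)^4 = +1.
v=5: a=5^9·(≡4), b=5^3·(≡2) mod 5; (4|5)=+1, (2|5)=-1; (−1)^{9·3·2}·(+1)^3·(-1)^9 = -1.
v=37: a=37^-6·(≡3), b=37^-2·(≡13) mod 37; (3|37)=+1, (13|37)=-1; (−1)^{-6·-2·18}·(+1)^-2·(-1)^-6 = +1.
v=∞: -595 < 0 and -35 < 0  ⇒  (a,b)_∞ = -1.
v=3: a=3^-4·(≡2), b=3^-2·(≡1) mod 3; (2|3)=-1, (1|3)=+1; (−1)^{-4·-2·1}·(-1)^-2·(+1)^-4 = +1.
v=2: v_2(a)=-8, v_2(b)=-4; units ≡ 5, 5 (mod 8); ε·ε+αω+βω = 0·0+-8·1+-4·1 ≡ 0  ⇒  (a,b)_2 = +1.
Ram(-595, -35) = {5, ∞}; no ℚ_5-point on the conic.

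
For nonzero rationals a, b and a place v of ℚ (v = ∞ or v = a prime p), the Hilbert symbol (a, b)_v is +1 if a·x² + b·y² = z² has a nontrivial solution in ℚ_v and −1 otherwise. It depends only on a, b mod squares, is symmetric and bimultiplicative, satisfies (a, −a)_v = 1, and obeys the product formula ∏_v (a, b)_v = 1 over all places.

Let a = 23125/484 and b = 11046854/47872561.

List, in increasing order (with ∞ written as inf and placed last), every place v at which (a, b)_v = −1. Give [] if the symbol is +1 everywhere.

[2, 23, 29, 37]

(a, b) ≡ (37, 1334) mod (ℚ^×)²; places V = {2, 5, 7, 11, 13, 17, 23, 29, 37, ∞}.
(a,b)_2: α=-2, β=1; u≡5, v≡3 (mod 8); ε(u)ε(v)=0·1, αω(v)=-2·1, βω(u)=1·1; sum ≡ 1  ⇒  -1.
(a,b)_23: α=0, u≡10; β=1, v≡18 (mod 23); (10|23)=-1, (18|23)=+1; sign (−1)^0·-1^1·+1^0 = -1.
(a,b)_37: α=1, u≡11; β=-2, v≡15 (mod 37); (11|37)=+1, (15|37)=-1; sign (−1)^0·+1^-2·-1^1 = -1.
(a,b)_13: α=0, u≡8; β=2, v≡6 (mod 13); (8|13)=-1, (6|13)=-1; sign (−1)^0·-1^2·-1^0 = +1.
(a,b)_5: α=4, u≡3; β=0, v≡4 (mod 5); (3|5)=-1, (4|5)=+1; sign (−1)^0·-1^0·+1^4 = +1.
(a,b)_29: α=0, u≡18; β=1, v≡18 (mod 29); (18|29)=-1, (18|29)=-1; sign (−1)^0·-1^1·-1^0 = -1.
(a,b)_∞: sgn(37)=+, sgn(1334)=+, so +1.
(a,b)_17: α=0, u≡7; β=-2, v≡16 (mod 17); (7|17)=-1, (16|17)=+1; sign (−1)^0·-1^-2·+1^0 = +1.
(a,b)_7: α=0, u≡4; β=2, v≡2 (mod 7); (4|7)=+1, (2|7)=+1; sign (−1)^0·+1^2·+1^0 = +1.
(a,b)_11: α=-2, u≡9; β=-2, v≡4 (mod 11); (9|11)=+1, (4|11)=+1; sign (−1)^0·+1^-2·+1^-2 = +1.
|Ram(37, 1334)| = 4, even; anisotropic at {2, 23, 29, 37}.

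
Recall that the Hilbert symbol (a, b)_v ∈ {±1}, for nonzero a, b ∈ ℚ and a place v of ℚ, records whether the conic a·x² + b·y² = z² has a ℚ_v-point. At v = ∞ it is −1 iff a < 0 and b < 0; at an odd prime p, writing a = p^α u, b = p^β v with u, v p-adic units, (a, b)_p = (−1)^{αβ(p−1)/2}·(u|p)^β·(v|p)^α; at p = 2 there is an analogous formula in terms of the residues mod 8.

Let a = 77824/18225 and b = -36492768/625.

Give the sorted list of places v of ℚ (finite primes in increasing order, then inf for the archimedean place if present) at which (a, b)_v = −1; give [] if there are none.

Mod squares: a ≡ 19, b ≡ -78. Check v ∈ {∞, 2, 3, 5, 13, 19}.
v=13: a=13^0·(≡7), b=13^1·(≡6) mod 13; (7|13)=-1, (6|13)=-1; (−1)^{0·1·6}·(-1)^1·(-1)^0 = -1.
v=2: v_2(a)=12, v_2(b)=5; units ≡ 3, 1 (mod 8); ε·ε+αω+βω = 1·0+12·0+5·1 ≡ 1  ⇒  (a,b)_2 = -1.
v=∞: 19 > 0 and -78 < 0  ⇒  (a,b)_∞ = +1.
v=5: a=5^-2·(≡1), b=5^-4·(≡2) mod 5; (1|5)=+1, (2|5)=-1; (−1)^{-2·-4·2}·(+1)^-4·(-1)^-2 = +1.
v=3: a=3^-6·(≡1), b=3^5·(≡1) mod 3; (1|3)=+1, (1|3)=+1; (−1)^{-6·5·1}·(+1)^5·(+1)^-6 = +1.
v=19: a=19^1·(≡17), b=19^2·(≡4) mod 19; (17|19)=+1, (4|19)=+1; (−1)^{1·2·9}·(+1)^2·(+1)^1 = +1.
|Ram(19, -78)| = 2, even; anisotropic at {2, 13}.

[2, 13]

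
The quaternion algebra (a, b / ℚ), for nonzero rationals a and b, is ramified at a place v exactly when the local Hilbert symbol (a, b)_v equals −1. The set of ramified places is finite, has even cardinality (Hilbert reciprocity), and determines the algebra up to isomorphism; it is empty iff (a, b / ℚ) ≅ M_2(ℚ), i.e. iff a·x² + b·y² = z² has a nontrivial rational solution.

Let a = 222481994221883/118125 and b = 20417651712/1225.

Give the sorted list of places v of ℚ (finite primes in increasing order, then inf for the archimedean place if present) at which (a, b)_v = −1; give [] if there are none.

[3, 7]

Mod squares: a ≡ 6783, b ≡ 17. Check v ∈ {∞, 2, 3, 5, 7, 11, 17, 19}.
v=∞: 6783 > 0 and 17 > 0  ⇒  (a,b)_∞ = +1.
v=2: v_2(a)=0, v_2(b)=10; units ≡ 7, 1 (mod 8); ε·ε+αω+βω = 1·0+0·0+10·0 ≡ 0  ⇒  (a,b)_2 = +1.
v=3: a=3^-3·(≡2), b=3^2·(≡2) mod 3; (2|3)=-1, (2|3)=-1; (−1)^{-3·2·1}·(-1)^2·(-1)^-3 = -1.
v=11: a=11^4·(≡8), b=11^0·(≡10) mod 11; (8|11)=-1, (10|11)=-1; (−1)^{4·0·5}·(-1)^0·(-1)^4 = +1.
v=5: a=5^-4·(≡2), b=5^-2·(≡3) mod 5; (2|5)=-1, (3|5)=-1; (−1)^{-4·-2·2}·(-1)^-2·(-1)^-4 = +1.
v=7: a=7^-1·(≡5), b=7^-2·(≡6) mod 7; (5|7)=-1, (6|7)=-1; (−1)^{-1·-2·3}·(-1)^-2·(-1)^-1 = -1.
v=17: a=17^1·(≡4), b=17^1·(≡15) mod 17; (4|17)=+1, (15|17)=+1; (−1)^{1·1·8}·(+1)^1·(+1)^1 = +1.
v=19: a=19^7·(≡8), b=19^4·(≡4) mod 19; (8|19)=-1, (4|19)=+1; (−1)^{7·4·9}·(-1)^4·(+1)^7 = +1.
Ram(6783, 17) = {3, 7}; no ℚ_3-point on the conic.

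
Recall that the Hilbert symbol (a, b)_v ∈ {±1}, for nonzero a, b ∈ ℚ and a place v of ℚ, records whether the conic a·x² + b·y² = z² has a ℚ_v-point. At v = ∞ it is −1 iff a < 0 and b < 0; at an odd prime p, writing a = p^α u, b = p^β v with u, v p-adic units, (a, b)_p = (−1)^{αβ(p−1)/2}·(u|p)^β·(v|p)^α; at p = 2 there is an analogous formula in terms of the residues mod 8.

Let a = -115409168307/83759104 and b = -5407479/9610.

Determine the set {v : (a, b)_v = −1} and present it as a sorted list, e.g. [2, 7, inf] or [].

(a, b) ≡ (-3, -2310) mod (ℚ^×)²; places V = {2, 3, 5, 7, 11, 13, 17, 19, 31, 37, ∞}.
(a,b)_37: α=2, u≡28; β=0, v≡4 (mod 37); (28|37)=+1, (4|37)=+1; sign (−1)^0·+1^0·+1^2 = +1.
(a,b)_∞: sgn(-3)=−, sgn(-2310)=−, so -1.
(a,b)_17: α=0, u≡6; β=2, v≡8 (mod 17); (6|17)=-1, (8|17)=+1; sign (−1)^0·-1^2·+1^0 = +1.
(a,b)_2: α=-12, β=-1; u≡5, v≡5 (mod 8); ε(u)ε(v)=0·0, αω(v)=-12·1, βω(u)=-1·1; sum ≡ 1  ⇒  -1.
(a,b)_19: α=2, u≡16; β=0, v≡15 (mod 19); (16|19)=+1, (15|19)=-1; sign (−1)^0·+1^0·-1^2 = +1.
(a,b)_7: α=0, u≡4; β=1, v≡5 (mod 7); (4|7)=+1, (5|7)=-1; sign (−1)^0·+1^1·-1^0 = +1.
(a,b)_5: α=0, u≡2; β=-1, v≡3 (mod 5); (2|5)=-1, (3|5)=-1; sign (−1)^0·-1^-1·-1^0 = -1.
(a,b)_11: α=-2, u≡8; β=1, v≡8 (mod 11); (8|11)=-1, (8|11)=-1; sign (−1)^0·-1^1·-1^-2 = -1.
(a,b)_13: α=-2, u≡12; β=0, v≡9 (mod 13); (12|13)=+1, (9|13)=+1; sign (−1)^0·+1^0·+1^-2 = +1.
(a,b)_31: α=2, u≡14; β=-2, v≡13 (mod 31); (14|31)=+1, (13|31)=-1; sign (−1)^0·+1^-2·-1^2 = +1.
(a,b)_3: α=5, u≡2; β=5, v≡1 (mod 3); (2|3)=-1, (1|3)=+1; sign (−1)^1·-1^5·+1^5 = +1.
Ram(-3, -2310) = {2, 5, 11, ∞}; no ℚ_2-point on the conic.

[2, 5, 11, inf]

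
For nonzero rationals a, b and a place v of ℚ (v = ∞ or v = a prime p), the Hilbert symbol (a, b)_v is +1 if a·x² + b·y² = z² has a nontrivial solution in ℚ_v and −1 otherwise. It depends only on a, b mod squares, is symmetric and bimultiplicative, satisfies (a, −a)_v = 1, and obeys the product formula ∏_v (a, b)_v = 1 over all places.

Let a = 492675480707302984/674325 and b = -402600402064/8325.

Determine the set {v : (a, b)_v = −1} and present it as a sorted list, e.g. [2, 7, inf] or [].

Mod squares: a ≡ 21799882, b ≡ -37. Check v ∈ {∞, 2, 3, 5, 7, 13, 17, 31, 37, 43}.
v=43: a=43^3·(≡40), b=43^2·(≡13) mod 43; (40|43)=+1, (13|43)=+1; (−1)^{3·2·21}·(+1)^2·(+1)^3 = +1.
v=37: a=37^-1·(≡13), b=37^-1·(≡4) mod 37; (13|37)=-1, (4|37)=+1; (−1)^{-1·-1·18}·(-1)^-1·(+1)^-1 = -1.
v=3: a=3^-6·(≡1), b=3^-2·(≡2) mod 3; (1|3)=+1, (2|3)=-1; (−1)^{-6·-2·1}·(+1)^-2·(-1)^-6 = +1.
v=5: a=5^-2·(≡3), b=5^-2·(≡2) mod 5; (3|5)=-1, (2|5)=-1; (−1)^{-2·-2·2}·(-1)^-2·(-1)^-2 = +1.
v=13: a=13^1·(≡11), b=13^0·(≡2) mod 13; (11|13)=-1, (2|13)=-1; (−1)^{1·0·6}·(-1)^0·(-1)^1 = -1.
v=2: v_2(a)=3, v_2(b)=4; units ≡ 5, 3 (mod 8); ε·ε+αω+βω = 0·1+3·1+4·1 ≡ 1  ⇒  (a,b)_2 = -1.
v=31: a=31^3·(≡19), b=31^2·(≡9) mod 31; (19|31)=+1, (9|31)=+1; (−1)^{3·2·15}·(+1)^2·(+1)^3 = +1.
v=∞: 21799882 > 0 and -37 < 0  ⇒  (a,b)_∞ = +1.
v=17: a=17^1·(≡1), b=17^2·(≡6) mod 17; (1|17)=+1, (6|17)=-1; (−1)^{1·2·8}·(+1)^2·(-1)^1 = -1.
v=7: a=7^6·(≡3), b=7^2·(≡3) mod 7; (3|7)=-1, (3|7)=-1; (−1)^{6·2·3}·(-1)^2·(-1)^6 = +1.
Ram(21799882, -37) = {2, 13, 17, 37}; no ℚ_2-point on the conic.

[2, 13, 17, 37]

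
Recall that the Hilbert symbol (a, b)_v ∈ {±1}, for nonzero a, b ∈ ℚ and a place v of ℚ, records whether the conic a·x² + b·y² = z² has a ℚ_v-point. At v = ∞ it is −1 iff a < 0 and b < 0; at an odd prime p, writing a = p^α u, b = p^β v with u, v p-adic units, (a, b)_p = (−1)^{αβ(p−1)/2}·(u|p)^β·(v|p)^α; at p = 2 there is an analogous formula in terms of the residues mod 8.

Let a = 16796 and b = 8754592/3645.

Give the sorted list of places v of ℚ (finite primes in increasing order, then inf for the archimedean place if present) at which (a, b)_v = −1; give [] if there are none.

(a, b) ≡ (4199, 22610) mod (ℚ^×)²; places V = {2, 3, 5, 7, 11, 13, 17, 19, ∞}.
(a,b)_19: α=1, u≡10; β=1, v≡13 (mod 19); (10|19)=-1, (13|19)=-1; sign (−1)^1·-1^1·-1^1 = -1.
(a,b)_∞: sgn(4199)=+, sgn(22610)=+, so +1.
(a,b)_17: α=1, u≡2; β=1, v≡9 (mod 17); (2|17)=+1, (9|17)=+1; sign (−1)^0·+1^1·+1^1 = +1.
(a,b)_2: α=2, β=5; u≡7, v≡1 (mod 8); ε(u)ε(v)=1·0, αω(v)=2·0, βω(u)=5·0; sum ≡ 0  ⇒  +1.
(a,b)_5: α=0, u≡1; β=-1, v≡3 (mod 5); (1|5)=+1, (3|5)=-1; sign (−1)^0·+1^-1·-1^0 = +1.
(a,b)_3: α=0, u≡2; β=-6, v≡2 (mod 3); (2|3)=-1, (2|3)=-1; sign (−1)^0·-1^-6·-1^0 = +1.
(a,b)_13: α=1, u≡5; β=0, v≡3 (mod 13); (5|13)=-1, (3|13)=+1; sign (−1)^0·-1^0·+1^1 = +1.
(a,b)_11: α=0, u≡10; β=2, v≡4 (mod 11); (10|11)=-1, (4|11)=+1; sign (−1)^0·-1^2·+1^0 = +1.
(a,b)_7: α=0, u≡3; β=1, v≡3 (mod 7); (3|7)=-1, (3|7)=-1; sign (−1)^0·-1^1·-1^0 = -1.
|Ram(4199, 22610)| = 2, even; anisotropic at {7, 19}.

[7, 19]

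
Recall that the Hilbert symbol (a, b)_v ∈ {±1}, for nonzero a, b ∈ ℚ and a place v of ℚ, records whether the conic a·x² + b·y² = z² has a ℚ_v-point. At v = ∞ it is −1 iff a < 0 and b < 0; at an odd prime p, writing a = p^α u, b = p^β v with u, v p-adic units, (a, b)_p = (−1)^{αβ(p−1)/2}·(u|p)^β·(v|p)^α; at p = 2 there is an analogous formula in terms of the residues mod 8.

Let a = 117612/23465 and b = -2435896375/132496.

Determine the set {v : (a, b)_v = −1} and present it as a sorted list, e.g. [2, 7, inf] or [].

[3, 11]

(a, b) ≡ (195, -55) mod (ℚ^×)²; places V = {2, 3, 5, 7, 11, 13, 19, ∞}.
(a,b)_13: α=-1, u≡6; β=-2, v≡9 (mod 13); (6|13)=-1, (9|13)=+1; sign (−1)^0·-1^-2·+1^-1 = +1.
(a,b)_2: α=2, β=-4; u≡3, v≡1 (mod 8); ε(u)ε(v)=1·0, αω(v)=2·0, βω(u)=-4·1; sum ≡ 0  ⇒  +1.
(a,b)_∞: sgn(195)=+, sgn(-55)=−, so +1.
(a,b)_19: α=-2, u≡5; β=0, v≡14 (mod 19); (5|19)=+1, (14|19)=-1; sign (−1)^0·+1^0·-1^-2 = +1.
(a,b)_7: α=0, u≡5; β=-2, v≡2 (mod 7); (5|7)=-1, (2|7)=+1; sign (−1)^0·-1^-2·+1^0 = +1.
(a,b)_11: α=2, u≡2; β=7, v≡7 (mod 11); (2|11)=-1, (7|11)=-1; sign (−1)^0·-1^7·-1^2 = -1.
(a,b)_3: α=5, u≡2; β=0, v≡2 (mod 3); (2|3)=-1, (2|3)=-1; sign (−1)^0·-1^0·-1^5 = -1.
(a,b)_5: α=-1, u≡4; β=3, v≡4 (mod 5); (4|5)=+1, (4|5)=+1; sign (−1)^0·+1^3·+1^-1 = +1.
Ram(195, -55) = {3, 11}; no ℚ_3-point on the conic.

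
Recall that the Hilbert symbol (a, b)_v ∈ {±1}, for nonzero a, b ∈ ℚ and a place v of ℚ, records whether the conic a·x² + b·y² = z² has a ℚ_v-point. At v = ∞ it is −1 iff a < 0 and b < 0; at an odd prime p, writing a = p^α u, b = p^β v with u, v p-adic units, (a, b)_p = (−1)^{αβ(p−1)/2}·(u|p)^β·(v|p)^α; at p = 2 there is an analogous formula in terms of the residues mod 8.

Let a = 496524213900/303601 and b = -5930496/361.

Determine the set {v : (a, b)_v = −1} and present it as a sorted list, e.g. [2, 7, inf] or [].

Mod squares: a ≡ 51, b ≡ -286. Check v ∈ {∞, 2, 3, 5, 11, 13, 17, 19, 23, 29}.
v=23: a=23^2·(≡7), b=23^0·(≡12) mod 23; (7|23)=-1, (12|23)=+1; (−1)^{2·0·11}·(-1)^0·(+1)^2 = +1.
v=∞: 51 > 0 and -286 < 0  ⇒  (a,b)_∞ = +1.
v=13: a=13^2·(≡4), b=13^1·(≡3) mod 13; (4|13)=+1, (3|13)=+1; (−1)^{2·1·6}·(+1)^1·(+1)^2 = +1.
v=2: v_2(a)=2, v_2(b)=9; units ≡ 3, 1 (mod 8); ε·ε+αω+βω = 1·0+2·0+9·1 ≡ 1  ⇒  (a,b)_2 = -1.
v=29: a=29^-2·(≡5), b=29^0·(≡7) mod 29; (5|29)=+1, (7|29)=+1; (−1)^{-2·0·14}·(+1)^0·(+1)^-2 = +1.
v=11: a=11^2·(≡10), b=11^1·(≡2) mod 11; (10|11)=-1, (2|11)=-1; (−1)^{2·1·5}·(-1)^1·(-1)^2 = -1.
v=17: a=17^1·(≡11), b=17^0·(≡14) mod 17; (11|17)=-1, (14|17)=-1; (−1)^{1·0·8}·(-1)^0·(-1)^1 = -1.
v=19: a=19^-2·(≡12), b=19^-2·(≡12) mod 19; (12|19)=-1, (12|19)=-1; (−1)^{-2·-2·9}·(-1)^-2·(-1)^-2 = +1.
v=5: a=5^2·(≡1), b=5^0·(≡4) mod 5; (1|5)=+1, (4|5)=+1; (−1)^{2·0·2}·(+1)^0·(+1)^2 = +1.
v=3: a=3^3·(≡2), b=3^4·(≡2) mod 3; (2|3)=-1, (2|3)=-1; (−1)^{3·4·1}·(-1)^4·(-1)^3 = -1.
(51, -286 / ℚ) ramifies at {2, 3, 11, 17}: a division algebra.

[2, 3, 11, 17]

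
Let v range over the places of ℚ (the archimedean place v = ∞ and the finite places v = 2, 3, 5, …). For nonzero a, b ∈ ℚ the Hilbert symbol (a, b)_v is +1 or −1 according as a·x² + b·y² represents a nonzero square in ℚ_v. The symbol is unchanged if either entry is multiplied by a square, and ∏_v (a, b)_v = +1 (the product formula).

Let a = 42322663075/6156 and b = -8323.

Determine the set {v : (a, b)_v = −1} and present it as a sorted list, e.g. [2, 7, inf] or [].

Mod squares: a ≡ 158137, b ≡ -8323. Check v ∈ {∞, 2, 3, 5, 7, 11, 19, 29, 41}.
v=41: a=41^3·(≡3), b=41^1·(≡2) mod 41; (3|41)=-1, (2|41)=+1; (−1)^{3·1·20}·(-1)^1·(+1)^3 = -1.
v=11: a=11^2·(≡5), b=11^0·(≡4) mod 11; (5|11)=+1, (4|11)=+1; (−1)^{2·0·5}·(+1)^0·(+1)^2 = +1.
v=7: a=7^1·(≡2), b=7^1·(≡1) mod 7; (2|7)=+1, (1|7)=+1; (−1)^{1·1·3}·(+1)^1·(+1)^1 = -1.
v=∞: 158137 > 0 and -8323 < 0  ⇒  (a,b)_∞ = +1.
v=5: a=5^2·(≡3), b=5^0·(≡2) mod 5; (3|5)=-1, (2|5)=-1; (−1)^{2·0·2}·(-1)^0·(-1)^2 = +1.
v=2: v_2(a)=-2, v_2(b)=0; units ≡ 1, 5 (mod 8); ε·ε+αω+βω = 0·0+-2·1+0·0 ≡ 0  ⇒  (a,b)_2 = +1.
v=3: a=3^-4·(≡1), b=3^0·(≡2) mod 3; (1|3)=+1, (2|3)=-1; (−1)^{-4·0·1}·(+1)^0·(-1)^-4 = +1.
v=19: a=19^-1·(≡17), b=19^0·(≡18) mod 19; (17|19)=+1, (18|19)=-1; (−1)^{-1·0·9}·(+1)^0·(-1)^-1 = -1.
v=29: a=29^1·(≡7), b=29^1·(≡3) mod 29; (7|29)=+1, (3|29)=-1; (−1)^{1·1·14}·(+1)^1·(-1)^1 = -1.
|Ram(158137, -8323)| = 4, even; anisotropic at {7, 19, 29, 41}.

[7, 19, 29, 41]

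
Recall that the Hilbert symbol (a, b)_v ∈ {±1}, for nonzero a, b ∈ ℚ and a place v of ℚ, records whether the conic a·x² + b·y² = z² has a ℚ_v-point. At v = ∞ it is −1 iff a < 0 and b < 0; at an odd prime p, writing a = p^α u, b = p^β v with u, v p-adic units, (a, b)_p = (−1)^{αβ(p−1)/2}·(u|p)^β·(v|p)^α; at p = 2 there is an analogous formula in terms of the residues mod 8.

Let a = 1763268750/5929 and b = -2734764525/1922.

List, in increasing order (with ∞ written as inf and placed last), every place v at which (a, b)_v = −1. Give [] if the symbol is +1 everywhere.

[5, 43]

(a, b) ≡ (430, -7482) mod (ℚ^×)²; places V = {2, 3, 5, 7, 11, 19, 29, 31, 43, ∞}.
(a,b)_11: α=-2, u≡9; β=0, v≡3 (mod 11); (9|11)=+1, (3|11)=+1; sign (−1)^0·+1^0·+1^-2 = +1.
(a,b)_43: α=1, u≡11; β=1, v≡35 (mod 43); (11|43)=+1, (35|43)=+1; sign (−1)^1·+1^1·+1^1 = -1.
(a,b)_2: α=1, β=-1; u≡7, v≡3 (mod 8); ε(u)ε(v)=1·1, αω(v)=1·1, βω(u)=-1·0; sum ≡ 0  ⇒  +1.
(a,b)_31: α=0, u≡12; β=-2, v≡8 (mod 31); (12|31)=-1, (8|31)=+1; sign (−1)^0·-1^-2·+1^0 = +1.
(a,b)_∞: sgn(430)=+, sgn(-7482)=−, so +1.
(a,b)_29: α=0, u≡6; β=1, v≡15 (mod 29); (6|29)=+1, (15|29)=-1; sign (−1)^0·+1^1·-1^0 = +1.
(a,b)_3: α=8, u≡1; β=5, v≡2 (mod 3); (1|3)=+1, (2|3)=-1; sign (−1)^0·+1^5·-1^8 = +1.
(a,b)_19: α=0, u≡8; β=2, v≡1 (mod 19); (8|19)=-1, (1|19)=+1; sign (−1)^0·-1^2·+1^0 = +1.
(a,b)_5: α=5, u≡4; β=2, v≡2 (mod 5); (4|5)=+1, (2|5)=-1; sign (−1)^0·+1^2·-1^5 = -1.
(a,b)_7: α=-2, u≡6; β=0, v≡1 (mod 7); (6|7)=-1, (1|7)=+1; sign (−1)^0·-1^0·+1^-2 = +1.
(430, -7482 / ℚ) ramifies at {5, 43}: a division algebra.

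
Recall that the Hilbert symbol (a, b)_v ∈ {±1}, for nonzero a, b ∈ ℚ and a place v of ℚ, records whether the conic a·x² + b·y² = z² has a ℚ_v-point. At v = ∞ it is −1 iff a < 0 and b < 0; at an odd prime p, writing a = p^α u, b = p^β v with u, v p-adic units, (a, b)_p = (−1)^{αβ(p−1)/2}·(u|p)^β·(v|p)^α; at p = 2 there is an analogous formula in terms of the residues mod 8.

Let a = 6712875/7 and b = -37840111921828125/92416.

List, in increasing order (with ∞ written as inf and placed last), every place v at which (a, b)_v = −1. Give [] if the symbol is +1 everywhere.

Mod squares: a ≡ 23205, b ≡ -13. Check v ∈ {∞, 2, 3, 5, 7, 13, 17, 19, 31}.
v=7: a=7^-1·(≡1), b=7^2·(≡1) mod 7; (1|7)=+1, (1|7)=+1; (−1)^{-1·2·3}·(+1)^2·(+1)^-1 = +1.
v=17: a=17^1·(≡12), b=17^2·(≡9) mod 17; (12|17)=-1, (9|17)=+1; (−1)^{1·2·8}·(-1)^2·(+1)^1 = +1.
v=2: v_2(a)=0, v_2(b)=-8; units ≡ 5, 3 (mod 8); ε·ε+αω+βω = 0·1+0·1+-8·1 ≡ 0  ⇒  (a,b)_2 = +1.
v=3: a=3^5·(≡1), b=3^4·(≡2) mod 3; (1|3)=+1, (2|3)=-1; (−1)^{5·4·1}·(+1)^4·(-1)^5 = -1.
v=31: a=31^0·(≡6), b=31^2·(≡8) mod 31; (6|31)=-1, (8|31)=+1; (−1)^{0·2·15}·(-1)^2·(+1)^0 = +1.
v=5: a=5^3·(≡4), b=5^6·(≡3) mod 5; (4|5)=+1, (3|5)=-1; (−1)^{3·6·2}·(+1)^6·(-1)^3 = -1.
v=13: a=13^1·(≡4), b=13^3·(≡12) mod 13; (4|13)=+1, (12|13)=+1; (−1)^{1·3·6}·(+1)^3·(+1)^1 = +1.
v=19: a=19^0·(≡6), b=19^-2·(≡17) mod 19; (6|19)=+1, (17|19)=+1; (−1)^{0·-2·9}·(+1)^-2·(+1)^0 = +1.
v=∞: 23205 > 0 and -13 < 0  ⇒  (a,b)_∞ = +1.
Ram(23205, -13) = {3, 5}; no ℚ_3-point on the conic.

[3, 5]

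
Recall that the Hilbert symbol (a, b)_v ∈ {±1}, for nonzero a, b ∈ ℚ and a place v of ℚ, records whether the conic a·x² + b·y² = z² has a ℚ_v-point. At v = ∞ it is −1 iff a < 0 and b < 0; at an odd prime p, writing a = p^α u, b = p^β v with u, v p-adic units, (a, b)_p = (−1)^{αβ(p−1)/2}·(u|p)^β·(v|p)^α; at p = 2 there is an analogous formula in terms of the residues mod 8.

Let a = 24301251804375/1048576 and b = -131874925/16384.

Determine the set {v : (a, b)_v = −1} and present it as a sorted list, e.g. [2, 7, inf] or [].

[2, 13]

(a, b) ≡ (7, -13) mod (ℚ^×)²; places V = {2, 3, 5, 7, 13, ∞}.
(a,b)_∞: sgn(7)=+, sgn(-13)=−, so +1.
(a,b)_2: α=-20, β=-14; u≡7, v≡3 (mod 8); ε(u)ε(v)=1·1, αω(v)=-20·1, βω(u)=-14·0; sum ≡ 1  ⇒  -1.
(a,b)_13: α=4, u≡8; β=3, v≡12 (mod 13); (8|13)=-1, (12|13)=+1; sign (−1)^0·-1^3·+1^4 = -1.
(a,b)_7: α=5, u≡2; β=4, v≡1 (mod 7); (2|7)=+1, (1|7)=+1; sign (−1)^0·+1^4·+1^5 = +1.
(a,b)_3: α=4, u≡1; β=0, v≡2 (mod 3); (1|3)=+1, (2|3)=-1; sign (−1)^0·+1^0·-1^4 = +1.
(a,b)_5: α=4, u≡2; β=2, v≡2 (mod 5); (2|5)=-1, (2|5)=-1; sign (−1)^0·-1^2·-1^4 = +1.
Ram(7, -13) = {2, 13}; no ℚ_2-point on the conic.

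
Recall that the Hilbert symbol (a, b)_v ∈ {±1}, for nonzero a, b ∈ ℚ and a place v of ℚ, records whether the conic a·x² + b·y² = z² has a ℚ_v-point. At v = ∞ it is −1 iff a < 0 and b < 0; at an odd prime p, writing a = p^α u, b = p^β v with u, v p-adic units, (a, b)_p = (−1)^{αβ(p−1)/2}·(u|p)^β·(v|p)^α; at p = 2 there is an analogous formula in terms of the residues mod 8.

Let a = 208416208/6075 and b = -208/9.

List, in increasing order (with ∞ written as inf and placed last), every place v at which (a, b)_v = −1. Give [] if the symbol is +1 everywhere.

[2, 3]

Mod squares: a ≡ 39, b ≡ -13. Check v ∈ {∞, 2, 3, 5, 7, 11, 13}.
v=∞: 39 > 0 and -13 < 0  ⇒  (a,b)_∞ = +1.
v=5: a=5^-2·(≡1), b=5^0·(≡3) mod 5; (1|5)=+1, (3|5)=-1; (−1)^{-2·0·2}·(+1)^0·(-1)^-2 = +1.
v=3: a=3^-5·(≡1), b=3^-2·(≡2) mod 3; (1|3)=+1, (2|3)=-1; (−1)^{-5·-2·1}·(+1)^-2·(-1)^-5 = -1.
v=2: v_2(a)=4, v_2(b)=4; units ≡ 7, 3 (mod 8); ε·ε+αω+βω = 1·1+4·1+4·0 ≡ 1  ⇒  (a,b)_2 = -1.
v=13: a=13^3·(≡4), b=13^1·(≡4) mod 13; (4|13)=+1, (4|13)=+1; (−1)^{3·1·6}·(+1)^1·(+1)^3 = +1.
v=11: a=11^2·(≡8), b=11^0·(≡5) mod 11; (8|11)=-1, (5|11)=+1; (−1)^{2·0·5}·(-1)^0·(+1)^2 = +1.
v=7: a=7^2·(≡4), b=7^0·(≡1) mod 7; (4|7)=+1, (1|7)=+1; (−1)^{2·0·3}·(+1)^0·(+1)^2 = +1.
(39, -13 / ℚ) ramifies at {2, 3}: a division algebra.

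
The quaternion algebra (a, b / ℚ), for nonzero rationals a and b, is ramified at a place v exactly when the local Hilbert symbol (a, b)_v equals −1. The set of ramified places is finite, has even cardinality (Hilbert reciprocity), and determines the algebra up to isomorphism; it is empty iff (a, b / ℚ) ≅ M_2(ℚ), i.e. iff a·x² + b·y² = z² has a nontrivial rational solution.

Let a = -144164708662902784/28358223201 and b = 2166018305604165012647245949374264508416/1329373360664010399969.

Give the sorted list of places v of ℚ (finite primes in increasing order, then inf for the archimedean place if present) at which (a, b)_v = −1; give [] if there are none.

[2, 47]

(a, b) ≡ (-24769, 470611) mod (ℚ^×)²; places V = {2, 3, 7, 11, 17, 19, 31, 47, ∞}.
(a,b)_11: α=-2, u≡5; β=-4, v≡5 (mod 11); (5|11)=+1, (5|11)=+1; sign (−1)^0·+1^-4·+1^-2 = +1.
(a,b)_∞: sgn(-24769)=−, sgn(470611)=+, so +1.
(a,b)_47: α=1, u≡24; β=3, v≡37 (mod 47); (24|47)=+1, (37|47)=+1; sign (−1)^1·+1^3·+1^1 = -1.
(a,b)_19: α=2, u≡16; β=5, v≡13 (mod 19); (16|19)=+1, (13|19)=-1; sign (−1)^0·+1^5·-1^2 = +1.
(a,b)_2: α=24, β=54; u≡7, v≡3 (mod 8); ε(u)ε(v)=1·1, αω(v)=24·1, βω(u)=54·0; sum ≡ 1  ⇒  -1.
(a,b)_7: α=-2, u≡1; β=-2, v≡1 (mod 7); (1|7)=+1, (1|7)=+1; sign (−1)^0·+1^-2·+1^-2 = +1.
(a,b)_3: α=-14, u≡2; β=-32, v≡1 (mod 3); (2|3)=-1, (1|3)=+1; sign (−1)^0·-1^-32·+1^-14 = +1.
(a,b)_17: α=1, u≡3; β=1, v≡10 (mod 17); (3|17)=-1, (10|17)=-1; sign (−1)^0·-1^1·-1^1 = +1.
(a,b)_31: α=3, u≡28; β=7, v≡15 (mod 31); (28|31)=+1, (15|31)=-1; sign (−1)^1·+1^7·-1^3 = +1.
|Ram(-24769, 470611)| = 2, even; anisotropic at {2, 47}.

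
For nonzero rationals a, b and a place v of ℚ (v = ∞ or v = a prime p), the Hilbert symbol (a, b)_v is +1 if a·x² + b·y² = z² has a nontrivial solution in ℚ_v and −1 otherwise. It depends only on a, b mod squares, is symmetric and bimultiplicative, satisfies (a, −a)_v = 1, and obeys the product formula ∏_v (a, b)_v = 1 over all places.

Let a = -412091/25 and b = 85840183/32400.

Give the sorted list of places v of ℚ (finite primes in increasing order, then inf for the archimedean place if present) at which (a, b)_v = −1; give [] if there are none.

(a, b) ≡ (-779, 5863) mod (ℚ^×)²; places V = {2, 3, 5, 11, 13, 19, 23, 41, ∞}.
(a,b)_19: α=1, u≡11; β=0, v≡9 (mod 19); (11|19)=+1, (9|19)=+1; sign (−1)^0·+1^0·+1^1 = +1.
(a,b)_11: α=0, u≡8; β=5, v≡1 (mod 11); (8|11)=-1, (1|11)=+1; sign (−1)^0·-1^5·+1^0 = -1.
(a,b)_41: α=1, u≡26; β=1, v≡8 (mod 41); (26|41)=-1, (8|41)=+1; sign (−1)^0·-1^1·+1^1 = -1.
(a,b)_∞: sgn(-779)=−, sgn(5863)=+, so +1.
(a,b)_5: α=-2, u≡4; β=-2, v≡3 (mod 5); (4|5)=+1, (3|5)=-1; sign (−1)^0·+1^-2·-1^-2 = +1.
(a,b)_13: α=0, u≡4; β=1, v≡10 (mod 13); (4|13)=+1, (10|13)=+1; sign (−1)^0·+1^1·+1^0 = +1.
(a,b)_2: α=0, β=-4; u≡5, v≡7 (mod 8); ε(u)ε(v)=0·1, αω(v)=0·0, βω(u)=-4·1; sum ≡ 0  ⇒  +1.
(a,b)_3: α=0, u≡1; β=-4, v≡1 (mod 3); (1|3)=+1, (1|3)=+1; sign (−1)^0·+1^-4·+1^0 = +1.
(a,b)_23: α=2, u≡13; β=0, v≡7 (mod 23); (13|23)=+1, (7|23)=-1; sign (−1)^0·+1^0·-1^2 = +1.
Ram(-779, 5863) = {11, 41}; no ℚ_11-point on the conic.

[11, 41]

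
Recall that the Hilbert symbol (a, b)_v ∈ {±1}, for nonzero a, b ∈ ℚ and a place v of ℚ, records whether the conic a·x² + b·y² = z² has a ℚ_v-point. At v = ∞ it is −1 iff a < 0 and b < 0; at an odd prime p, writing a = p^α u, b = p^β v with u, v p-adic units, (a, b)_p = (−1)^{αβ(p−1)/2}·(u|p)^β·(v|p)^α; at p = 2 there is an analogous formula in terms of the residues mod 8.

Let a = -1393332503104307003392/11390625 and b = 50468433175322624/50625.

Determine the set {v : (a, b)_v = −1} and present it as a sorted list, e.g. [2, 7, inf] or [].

[2, 29, 37, 41]

(a, b) ≡ (-1785191947, 1034594) mod (ℚ^×)²; places V = {2, 3, 5, 7, 11, 17, 29, 31, 37, 41, ∞}.
(a,b)_5: α=-6, u≡2; β=-4, v≡4 (mod 5); (2|5)=-1, (4|5)=+1; sign (−1)^0·-1^-4·+1^-6 = +1.
(a,b)_3: α=-6, u≡2; β=-4, v≡2 (mod 3); (2|3)=-1, (2|3)=-1; sign (−1)^0·-1^-4·-1^-6 = +1.
(a,b)_41: α=1, u≡20; β=1, v≡28 (mod 41); (20|41)=+1, (28|41)=-1; sign (−1)^0·+1^1·-1^1 = -1.
(a,b)_7: α=3, u≡1; β=2, v≡2 (mod 7); (1|7)=+1, (2|7)=+1; sign (−1)^0·+1^2·+1^3 = +1.
(a,b)_31: α=1, u≡22; β=1, v≡4 (mod 31); (22|31)=-1, (4|31)=+1; sign (−1)^1·-1^1·+1^1 = +1.
(a,b)_17: α=3, u≡16; β=2, v≡8 (mod 17); (16|17)=+1, (8|17)=+1; sign (−1)^0·+1^2·+1^3 = +1.
(a,b)_29: α=3, u≡8; β=2, v≡12 (mod 29); (8|29)=-1, (12|29)=-1; sign (−1)^0·-1^2·-1^3 = -1.
(a,b)_37: α=1, u≡14; β=1, v≡30 (mod 37); (14|37)=-1, (30|37)=+1; sign (−1)^0·-1^1·+1^1 = -1.
(a,b)_∞: sgn(-1785191947)=−, sgn(1034594)=+, so +1.
(a,b)_2: α=16, β=13; u≡5, v≡1 (mod 8); ε(u)ε(v)=0·0, αω(v)=16·0, βω(u)=13·1; sum ≡ 1  ⇒  -1.
(a,b)_11: α=1, u≡6; β=1, v≡4 (mod 11); (6|11)=-1, (4|11)=+1; sign (−1)^1·-1^1·+1^1 = +1.
Ram(-1785191947, 1034594) = {2, 29, 37, 41}; no ℚ_2-point on the conic.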